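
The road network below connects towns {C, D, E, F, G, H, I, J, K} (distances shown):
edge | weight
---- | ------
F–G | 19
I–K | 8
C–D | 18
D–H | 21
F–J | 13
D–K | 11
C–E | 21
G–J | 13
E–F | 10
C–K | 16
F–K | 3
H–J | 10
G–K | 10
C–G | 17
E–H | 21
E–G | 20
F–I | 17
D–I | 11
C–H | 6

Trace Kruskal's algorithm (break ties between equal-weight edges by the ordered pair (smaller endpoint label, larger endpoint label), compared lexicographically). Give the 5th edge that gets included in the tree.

Kruskal's algorithm — process edges by increasing weight (ties by edge label):
F–K (3): add — endpoints in different components.
C–H (6): add — endpoints in different components.
I–K (8): add — endpoints in different components.
E–F (10): add — endpoints in different components.
G–K (10): add — endpoints in different components.
H–J (10): add — endpoints in different components.
D–I (11): add — endpoints in different components.
D–K (11): skip — D and K already connected.
F–J (13): add — endpoints in different components.
The 5th edge added is G–K.

G-K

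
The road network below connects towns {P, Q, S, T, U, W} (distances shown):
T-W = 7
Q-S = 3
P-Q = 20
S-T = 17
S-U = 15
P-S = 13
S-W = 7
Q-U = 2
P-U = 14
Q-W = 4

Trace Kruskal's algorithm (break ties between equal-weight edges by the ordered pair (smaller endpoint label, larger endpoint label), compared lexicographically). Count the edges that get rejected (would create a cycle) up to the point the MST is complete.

Sort edges by weight, then run Kruskal:
Q-U (2): add — endpoints in different components.
Q-S (3): add — endpoints in different components.
Q-W (4): add — endpoints in different components.
S-W (7): skip — S and W already connected.
T-W (7): add — endpoints in different components.
P-S (13): add — endpoints in different components.
Edges rejected before the tree was complete: 1.

1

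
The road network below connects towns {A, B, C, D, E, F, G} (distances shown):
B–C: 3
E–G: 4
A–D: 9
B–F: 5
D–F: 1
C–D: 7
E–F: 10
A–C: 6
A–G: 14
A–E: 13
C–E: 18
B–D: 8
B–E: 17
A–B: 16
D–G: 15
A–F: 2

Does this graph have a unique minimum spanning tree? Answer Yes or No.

Kruskal: consider edges lightest-first.
D–F (1): add — endpoints in different components.
A–F (2): add — endpoints in different components.
B–C (3): add — endpoints in different components.
E–G (4): add — endpoints in different components.
B–F (5): add — endpoints in different components.
A–C (6): skip — A and C already connected.
C–D (7): skip — C and D already connected.
B–D (8): skip — B and D already connected.
A–D (9): skip — A and D already connected.
E–F (10): add — endpoints in different components.
Every non-tree edge has weight strictly greater than the heaviest edge on the tree path between its endpoints, so the MST is unique.

Yes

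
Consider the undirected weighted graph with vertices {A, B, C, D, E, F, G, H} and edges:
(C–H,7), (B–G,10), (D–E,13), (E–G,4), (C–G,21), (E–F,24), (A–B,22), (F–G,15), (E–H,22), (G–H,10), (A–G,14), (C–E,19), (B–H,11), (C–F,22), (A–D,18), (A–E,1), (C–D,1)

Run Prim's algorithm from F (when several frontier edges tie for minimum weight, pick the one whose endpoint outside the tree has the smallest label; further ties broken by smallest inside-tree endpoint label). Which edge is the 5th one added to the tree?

Prim, starting at F.
Step 1: cheapest edge leaving the tree is F–G (15); add G.
Step 2: cheapest edge leaving the tree is E–G (4); add E.
Step 3: cheapest edge leaving the tree is A–E (1); add A.
Step 4: cheapest edge leaving the tree is B–G (10); add B.
Step 5: cheapest edge leaving the tree is G–H (10); add H.
Step 6: cheapest edge leaving the tree is C–H (7); add C.
Step 7: cheapest edge leaving the tree is C–D (1); add D.
The 5th edge added is G–H.

G-H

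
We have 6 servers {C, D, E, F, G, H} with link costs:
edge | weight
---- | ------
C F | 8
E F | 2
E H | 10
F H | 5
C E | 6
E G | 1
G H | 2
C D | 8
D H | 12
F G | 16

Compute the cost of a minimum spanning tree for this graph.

19

Kruskal: consider edges lightest-first.
E G (1): add — endpoints in different components.
E F (2): add — endpoints in different components.
G H (2): add — endpoints in different components.
F H (5): skip — F and H already connected.
C E (6): add — endpoints in different components.
C D (8): add — endpoints in different components.
MST edges: E G, E F, G H, C E, C D; total weight 1+2+2+6+8 = 19.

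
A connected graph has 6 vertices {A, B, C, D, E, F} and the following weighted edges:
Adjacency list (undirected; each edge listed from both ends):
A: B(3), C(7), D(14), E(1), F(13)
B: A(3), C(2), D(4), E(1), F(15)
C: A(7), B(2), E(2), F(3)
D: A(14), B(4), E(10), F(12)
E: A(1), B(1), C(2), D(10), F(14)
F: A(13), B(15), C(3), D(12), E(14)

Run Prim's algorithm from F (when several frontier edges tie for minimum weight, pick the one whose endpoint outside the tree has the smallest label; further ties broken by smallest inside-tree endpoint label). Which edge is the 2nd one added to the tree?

Grow the tree from F using Prim:
Step 1: cheapest edge leaving the tree is C–F (3); add C.
Step 2: cheapest edge leaving the tree is B–C (2); add B.
Step 3: cheapest edge leaving the tree is B–E (1); add E.
Step 4: cheapest edge leaving the tree is A–E (1); add A.
Step 5: cheapest edge leaving the tree is B–D (4); add D.
The 2nd edge added is B–C.

B-C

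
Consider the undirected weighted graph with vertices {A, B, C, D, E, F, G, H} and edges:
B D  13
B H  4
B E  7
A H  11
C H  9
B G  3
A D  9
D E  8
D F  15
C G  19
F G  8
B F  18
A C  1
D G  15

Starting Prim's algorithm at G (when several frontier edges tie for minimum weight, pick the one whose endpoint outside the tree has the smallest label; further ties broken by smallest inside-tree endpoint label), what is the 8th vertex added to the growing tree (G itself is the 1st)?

C

Prim, starting at G.
Step 1: frontier [B G 3, F G 8, D G 15, C G 19] → take B G (3); add B.
Step 2: frontier [B H 4, B E 7, B D 13, B F 18, F G 8, D G 15, C G 19] → take B H (4); add H.
Step 3: frontier [B E 7, B D 13, B F 18, F G 8, D G 15, C G 19, C H 9, A H 11] → take B E (7); add E.
Step 4: frontier [B D 13, B F 18, D E 8, F G 8, D G 15, C G 19, C H 9, A H 11] → take D E (8); add D.
Step 5: frontier [B F 18, A D 9, D F 15, F G 8, C G 19, C H 9, A H 11] → take F G (8); add F.
Step 6: frontier [A D 9, C G 19, C H 9, A H 11] → take A D (9); add A.
Step 7: frontier [A C 1, C G 19, C H 9] → take A C (1); add C.
Vertex order: G, B, H, E, D, F, A, C. The 8th vertex is C.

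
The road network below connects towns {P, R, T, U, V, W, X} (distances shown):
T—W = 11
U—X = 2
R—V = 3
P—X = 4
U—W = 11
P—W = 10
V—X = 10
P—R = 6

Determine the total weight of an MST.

Prim's algorithm from W:
Step 1: cheapest edge leaving the tree is P—W (10); add P.
Step 2: cheapest edge leaving the tree is P—X (4); add X.
Step 3: cheapest edge leaving the tree is U—X (2); add U.
Step 4: cheapest edge leaving the tree is P—R (6); add R.
Step 5: cheapest edge leaving the tree is R—V (3); add V.
Step 6: cheapest edge leaving the tree is T—W (11); add T.
MST edges: P—W, P—X, U—X, P—R, R—V, T—W; total weight 10+4+2+6+3+11 = 36.

36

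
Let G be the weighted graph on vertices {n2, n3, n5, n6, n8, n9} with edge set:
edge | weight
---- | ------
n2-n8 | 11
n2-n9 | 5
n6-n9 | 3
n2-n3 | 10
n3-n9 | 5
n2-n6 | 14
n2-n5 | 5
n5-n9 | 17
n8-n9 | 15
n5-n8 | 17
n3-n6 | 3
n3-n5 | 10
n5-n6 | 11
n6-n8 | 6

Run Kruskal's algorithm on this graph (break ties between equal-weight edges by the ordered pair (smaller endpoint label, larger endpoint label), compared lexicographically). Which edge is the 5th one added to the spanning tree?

n6-n8

Kruskal: consider edges lightest-first.
n3-n6 (3): add. Components now {n9} {n8} {n2} {n5} {n3,n6}
n6-n9 (3): add. Components now {n3,n6,n9} {n8} {n2} {n5}
n2-n5 (5): add. Components now {n3,n6,n9} {n8} {n2,n5}
n2-n9 (5): add. Components now {n2,n3,n5,n6,n9} {n8}
n3-n9 (5): skip — n9 and n3 already connected.
n6-n8 (6): add. Components now {n2,n3,n5,n6,n8,n9}
The 5th edge added is n6-n8.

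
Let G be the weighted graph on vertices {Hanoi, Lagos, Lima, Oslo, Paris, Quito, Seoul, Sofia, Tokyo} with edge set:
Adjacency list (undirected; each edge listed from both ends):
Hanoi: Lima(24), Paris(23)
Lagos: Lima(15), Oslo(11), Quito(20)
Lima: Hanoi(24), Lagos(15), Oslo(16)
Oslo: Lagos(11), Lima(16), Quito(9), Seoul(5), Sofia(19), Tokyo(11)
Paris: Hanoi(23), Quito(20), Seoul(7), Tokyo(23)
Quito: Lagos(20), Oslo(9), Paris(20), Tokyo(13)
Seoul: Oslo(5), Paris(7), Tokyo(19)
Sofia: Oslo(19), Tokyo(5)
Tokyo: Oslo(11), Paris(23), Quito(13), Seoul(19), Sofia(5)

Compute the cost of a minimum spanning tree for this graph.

Grow the tree from Lima using Prim:
Step 1: cheapest edge leaving the tree is Lagos Lima (15); add Lagos.
Step 2: cheapest edge leaving the tree is Lagos Oslo (11); add Oslo.
Step 3: cheapest edge leaving the tree is Oslo Seoul (5); add Seoul.
Step 4: cheapest edge leaving the tree is Paris Seoul (7); add Paris.
Step 5: cheapest edge leaving the tree is Oslo Quito (9); add Quito.
Step 6: cheapest edge leaving the tree is Oslo Tokyo (11); add Tokyo.
Step 7: cheapest edge leaving the tree is Sofia Tokyo (5); add Sofia.
Step 8: cheapest edge leaving the tree is Hanoi Paris (23); add Hanoi.
MST edges: Lagos Lima, Lagos Oslo, Oslo Seoul, Paris Seoul, Oslo Quito, Oslo Tokyo, Sofia Tokyo, Hanoi Paris; total weight 15+11+5+7+9+11+5+23 = 86.

86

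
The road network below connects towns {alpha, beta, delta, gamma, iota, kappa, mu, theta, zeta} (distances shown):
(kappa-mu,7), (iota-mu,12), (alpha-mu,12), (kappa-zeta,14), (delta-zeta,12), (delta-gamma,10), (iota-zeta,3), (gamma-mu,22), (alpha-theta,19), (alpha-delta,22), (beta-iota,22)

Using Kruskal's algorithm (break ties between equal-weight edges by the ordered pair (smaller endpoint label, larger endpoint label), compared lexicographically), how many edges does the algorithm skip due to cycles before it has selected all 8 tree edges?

Kruskal: consider edges lightest-first.
iota-zeta (3): add — endpoints in different components.
kappa-mu (7): add — endpoints in different components.
delta-gamma (10): add — endpoints in different components.
alpha-mu (12): add — endpoints in different components.
delta-zeta (12): add — endpoints in different components.
iota-mu (12): add — endpoints in different components.
kappa-zeta (14): skip — zeta and kappa already connected.
alpha-theta (19): add — endpoints in different components.
alpha-delta (22): skip — alpha and delta already connected.
beta-iota (22): add — endpoints in different components.
Edges rejected before the tree was complete: 2.

2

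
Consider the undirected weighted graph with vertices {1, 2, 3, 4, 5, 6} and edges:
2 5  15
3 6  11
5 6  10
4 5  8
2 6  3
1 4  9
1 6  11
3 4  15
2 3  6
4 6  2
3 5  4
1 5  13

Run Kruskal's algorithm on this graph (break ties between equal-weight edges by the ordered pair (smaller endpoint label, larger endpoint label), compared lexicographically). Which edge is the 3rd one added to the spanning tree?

Kruskal: consider edges lightest-first.
4 6 (2): add — endpoints in different components.
2 6 (3): add — endpoints in different components.
3 5 (4): add — endpoints in different components.
2 3 (6): add — endpoints in different components.
4 5 (8): skip — 4 and 5 already connected.
1 4 (9): add — endpoints in different components.
The 3rd edge added is 3 5.

3-5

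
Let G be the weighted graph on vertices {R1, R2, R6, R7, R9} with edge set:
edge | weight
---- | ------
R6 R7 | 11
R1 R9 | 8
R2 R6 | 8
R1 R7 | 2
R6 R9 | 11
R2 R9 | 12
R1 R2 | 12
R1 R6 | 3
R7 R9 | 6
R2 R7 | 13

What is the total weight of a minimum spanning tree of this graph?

Sort edges by weight, then run Kruskal:
R1 R7 (2): add. Components now {R2} {R6} {R9} {R1,R7}
R1 R6 (3): add. Components now {R2} {R1,R6,R7} {R9}
R7 R9 (6): add. Components now {R2} {R1,R6,R7,R9}
R1 R9 (8): skip — R9 and R1 already connected.
R2 R6 (8): add. Components now {R1,R2,R6,R7,R9}
MST edges: R1 R7, R1 R6, R7 R9, R2 R6; total weight 2+3+6+8 = 19.

19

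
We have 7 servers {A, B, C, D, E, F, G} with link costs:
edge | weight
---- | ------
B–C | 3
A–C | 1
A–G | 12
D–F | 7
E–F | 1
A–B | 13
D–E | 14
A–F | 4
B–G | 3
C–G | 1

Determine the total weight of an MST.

Sort edges by weight, then run Kruskal:
A–C (1): add. Components now {A,C} {B} {D} {E} {F} {G}
C–G (1): add. Components now {A,C,G} {B} {D} {E} {F}
E–F (1): add. Components now {A,C,G} {B} {D} {E,F}
B–C (3): add. Components now {A,B,C,G} {D} {E,F}
B–G (3): skip — B and G already connected.
A–F (4): add. Components now {A,B,C,E,F,G} {D}
D–F (7): add. Components now {A,B,C,D,E,F,G}
MST edges: A–C, C–G, E–F, B–C, A–F, D–F; total weight 1+1+1+3+4+7 = 17.

17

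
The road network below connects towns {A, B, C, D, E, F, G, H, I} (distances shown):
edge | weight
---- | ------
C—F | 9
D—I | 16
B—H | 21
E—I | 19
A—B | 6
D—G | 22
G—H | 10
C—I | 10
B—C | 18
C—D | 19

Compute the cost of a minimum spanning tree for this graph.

109

Grow the tree from H using Prim:
Step 1: frontier [G—H 10, B—H 21] → take G—H (10); add G.
Step 2: frontier [D—G 22, B—H 21] → take B—H (21); add B.
Step 3: frontier [A—B 6, B—C 18, D—G 22] → take A—B (6); add A.
Step 4: frontier [B—C 18, D—G 22] → take B—C (18); add C.
Step 5: frontier [C—F 9, C—I 10, C—D 19, D—G 22] → take C—F (9); add F.
Step 6: frontier [C—I 10, C—D 19, D—G 22] → take C—I (10); add I.
Step 7: frontier [C—D 19, D—G 22, D—I 16, E—I 19] → take D—I (16); add D.
Step 8: frontier [E—I 19] → take E—I (19); add E.
MST edges: G—H, B—H, A—B, B—C, C—F, C—I, D—I, E—I; total weight 10+21+6+18+9+10+16+19 = 109.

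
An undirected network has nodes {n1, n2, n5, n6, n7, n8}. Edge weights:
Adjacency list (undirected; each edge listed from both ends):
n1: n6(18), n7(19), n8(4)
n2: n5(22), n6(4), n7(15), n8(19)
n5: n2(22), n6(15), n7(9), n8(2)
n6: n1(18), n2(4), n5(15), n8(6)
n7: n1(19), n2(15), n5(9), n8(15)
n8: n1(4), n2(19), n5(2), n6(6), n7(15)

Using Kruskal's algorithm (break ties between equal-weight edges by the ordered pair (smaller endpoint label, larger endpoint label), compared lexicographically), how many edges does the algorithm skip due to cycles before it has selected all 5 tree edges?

0

Kruskal: consider edges lightest-first.
n5—n8 (2): add. Components now {n1} {n6} {n5,n8} {n2} {n7}
n1—n8 (4): add. Components now {n1,n5,n8} {n6} {n2} {n7}
n2—n6 (4): add. Components now {n1,n5,n8} {n2,n6} {n7}
n6—n8 (6): add. Components now {n1,n2,n5,n6,n8} {n7}
n5—n7 (9): add. Components now {n1,n2,n5,n6,n7,n8}
Edges rejected before the tree was complete: 0.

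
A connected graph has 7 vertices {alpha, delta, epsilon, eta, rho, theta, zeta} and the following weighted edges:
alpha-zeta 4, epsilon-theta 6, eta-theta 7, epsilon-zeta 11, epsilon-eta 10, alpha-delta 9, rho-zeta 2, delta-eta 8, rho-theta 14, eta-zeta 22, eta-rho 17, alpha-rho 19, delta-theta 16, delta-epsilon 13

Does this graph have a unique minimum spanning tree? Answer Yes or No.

Yes

Kruskal: consider edges lightest-first.
rho-zeta (2): add — endpoints in different components.
alpha-zeta (4): add — endpoints in different components.
epsilon-theta (6): add — endpoints in different components.
eta-theta (7): add — endpoints in different components.
delta-eta (8): add — endpoints in different components.
alpha-delta (9): add — endpoints in different components.
Every non-tree edge has weight strictly greater than the heaviest edge on the tree path between its endpoints, so the MST is unique.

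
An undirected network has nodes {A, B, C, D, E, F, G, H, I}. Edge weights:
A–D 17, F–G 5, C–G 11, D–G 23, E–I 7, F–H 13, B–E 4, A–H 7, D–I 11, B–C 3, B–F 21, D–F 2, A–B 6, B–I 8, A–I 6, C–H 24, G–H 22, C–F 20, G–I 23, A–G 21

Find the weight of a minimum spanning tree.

44

Kruskal: consider edges lightest-first.
D–F (2): add — endpoints in different components.
B–C (3): add — endpoints in different components.
B–E (4): add — endpoints in different components.
F–G (5): add — endpoints in different components.
A–B (6): add — endpoints in different components.
A–I (6): add — endpoints in different components.
A–H (7): add — endpoints in different components.
E–I (7): skip — E and I already connected.
B–I (8): skip — B and I already connected.
C–G (11): add — endpoints in different components.
MST edges: D–F, B–C, B–E, F–G, A–B, A–I, A–H, C–G; total weight 2+3+4+5+6+6+7+11 = 44.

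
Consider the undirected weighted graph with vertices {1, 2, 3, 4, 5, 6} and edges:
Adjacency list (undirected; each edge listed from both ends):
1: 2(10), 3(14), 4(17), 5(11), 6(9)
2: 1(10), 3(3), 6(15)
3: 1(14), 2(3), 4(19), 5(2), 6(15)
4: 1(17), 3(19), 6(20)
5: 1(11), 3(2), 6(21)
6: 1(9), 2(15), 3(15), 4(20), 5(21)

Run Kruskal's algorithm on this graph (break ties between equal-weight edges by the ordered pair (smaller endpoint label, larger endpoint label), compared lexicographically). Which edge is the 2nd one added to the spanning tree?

Sort edges by weight, then run Kruskal:
3 5 (2): add. Components now {1} {2} {3,5} {4} {6}
2 3 (3): add. Components now {1} {2,3,5} {4} {6}
1 6 (9): add. Components now {1,6} {2,3,5} {4}
1 2 (10): add. Components now {1,2,3,5,6} {4}
1 5 (11): skip — 1 and 5 already connected.
1 3 (14): skip — 1 and 3 already connected.
2 6 (15): skip — 2 and 6 already connected.
3 6 (15): skip — 3 and 6 already connected.
1 4 (17): add. Components now {1,2,3,4,5,6}
The 2nd edge added is 2 3.

2-3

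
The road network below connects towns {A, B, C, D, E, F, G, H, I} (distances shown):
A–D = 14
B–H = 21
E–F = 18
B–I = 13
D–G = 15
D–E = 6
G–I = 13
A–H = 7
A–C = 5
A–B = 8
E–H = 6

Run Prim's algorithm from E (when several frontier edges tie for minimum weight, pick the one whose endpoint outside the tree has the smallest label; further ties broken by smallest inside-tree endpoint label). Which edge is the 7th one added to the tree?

G-I

Prim, starting at E.
Step 1: cheapest edge leaving the tree is D–E (6); add D.
Step 2: cheapest edge leaving the tree is E–H (6); add H.
Step 3: cheapest edge leaving the tree is A–H (7); add A.
Step 4: cheapest edge leaving the tree is A–C (5); add C.
Step 5: cheapest edge leaving the tree is A–B (8); add B.
Step 6: cheapest edge leaving the tree is B–I (13); add I.
Step 7: cheapest edge leaving the tree is G–I (13); add G.
Step 8: cheapest edge leaving the tree is E–F (18); add F.
The 7th edge added is G–I.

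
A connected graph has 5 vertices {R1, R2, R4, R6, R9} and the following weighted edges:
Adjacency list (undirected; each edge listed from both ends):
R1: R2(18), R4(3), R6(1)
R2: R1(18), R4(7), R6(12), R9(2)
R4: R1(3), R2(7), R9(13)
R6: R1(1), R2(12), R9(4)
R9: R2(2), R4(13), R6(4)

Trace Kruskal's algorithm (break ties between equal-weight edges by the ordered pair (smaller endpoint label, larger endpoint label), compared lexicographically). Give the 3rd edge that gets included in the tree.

R1-R4

Sort edges by weight, then run Kruskal:
R1 R6 (1): add. Components now {R2} {R1,R6} {R4} {R9}
R2 R9 (2): add. Components now {R2,R9} {R1,R6} {R4}
R1 R4 (3): add. Components now {R2,R9} {R1,R4,R6}
R6 R9 (4): add. Components now {R1,R2,R4,R6,R9}
The 3rd edge added is R1 R4.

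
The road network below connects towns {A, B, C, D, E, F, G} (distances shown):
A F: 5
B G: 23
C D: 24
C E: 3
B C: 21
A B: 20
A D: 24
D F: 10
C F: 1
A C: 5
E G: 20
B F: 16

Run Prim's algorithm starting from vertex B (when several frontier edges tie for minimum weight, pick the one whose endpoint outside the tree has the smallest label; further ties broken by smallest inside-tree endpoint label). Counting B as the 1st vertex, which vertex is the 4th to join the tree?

E

Prim, starting at B.
Step 1: frontier [B F 16, A B 20, B C 21, B G 23] → take B F (16); add F.
Step 2: frontier [A B 20, B C 21, B G 23, C F 1, A F 5, D F 10] → take C F (1); add C.
Step 3: frontier [A B 20, B G 23, C E 3, A C 5, C D 24, A F 5, D F 10] → take C E (3); add E.
Step 4: frontier [A B 20, B G 23, A C 5, C D 24, E G 20, A F 5, D F 10] → take A C (5); add A.
Step 5: frontier [A D 24, B G 23, C D 24, E G 20, D F 10] → take D F (10); add D.
Step 6: frontier [B G 23, E G 20] → take E G (20); add G.
Vertex order: B, F, C, E, A, D, G. The 4th vertex is E.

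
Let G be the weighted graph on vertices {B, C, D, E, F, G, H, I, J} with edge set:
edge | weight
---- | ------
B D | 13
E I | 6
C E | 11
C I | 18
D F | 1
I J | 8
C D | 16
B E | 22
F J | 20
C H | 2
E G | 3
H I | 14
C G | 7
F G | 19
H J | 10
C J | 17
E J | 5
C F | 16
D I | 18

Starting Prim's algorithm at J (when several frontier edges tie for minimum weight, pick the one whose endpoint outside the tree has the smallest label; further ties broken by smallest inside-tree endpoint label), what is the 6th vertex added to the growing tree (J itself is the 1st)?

H

Grow the tree from J using Prim:
Step 1: cheapest edge leaving the tree is E J (5); add E.
Step 2: cheapest edge leaving the tree is E G (3); add G.
Step 3: cheapest edge leaving the tree is E I (6); add I.
Step 4: cheapest edge leaving the tree is C G (7); add C.
Step 5: cheapest edge leaving the tree is C H (2); add H.
Step 6: cheapest edge leaving the tree is C D (16); add D.
Step 7: cheapest edge leaving the tree is D F (1); add F.
Step 8: cheapest edge leaving the tree is B D (13); add B.
Vertex order: J, E, G, I, C, H, D, F, B. The 6th vertex is H.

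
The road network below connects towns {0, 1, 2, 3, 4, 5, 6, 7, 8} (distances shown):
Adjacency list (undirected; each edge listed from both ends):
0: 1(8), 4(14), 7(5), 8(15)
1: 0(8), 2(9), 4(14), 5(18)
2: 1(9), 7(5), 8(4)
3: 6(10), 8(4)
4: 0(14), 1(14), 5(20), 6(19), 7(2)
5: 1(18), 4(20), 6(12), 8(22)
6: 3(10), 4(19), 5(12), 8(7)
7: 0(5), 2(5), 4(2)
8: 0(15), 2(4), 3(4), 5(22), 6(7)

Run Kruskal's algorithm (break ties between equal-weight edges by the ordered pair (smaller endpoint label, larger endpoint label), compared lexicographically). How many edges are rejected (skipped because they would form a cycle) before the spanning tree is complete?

2

Kruskal's algorithm — process edges by increasing weight (ties by edge label):
4–7 (2): add — endpoints in different components.
2–8 (4): add — endpoints in different components.
3–8 (4): add — endpoints in different components.
0–7 (5): add — endpoints in different components.
2–7 (5): add — endpoints in different components.
6–8 (7): add — endpoints in different components.
0–1 (8): add — endpoints in different components.
1–2 (9): skip — 1 and 2 already connected.
3–6 (10): skip — 3 and 6 already connected.
5–6 (12): add — endpoints in different components.
Edges rejected before the tree was complete: 2.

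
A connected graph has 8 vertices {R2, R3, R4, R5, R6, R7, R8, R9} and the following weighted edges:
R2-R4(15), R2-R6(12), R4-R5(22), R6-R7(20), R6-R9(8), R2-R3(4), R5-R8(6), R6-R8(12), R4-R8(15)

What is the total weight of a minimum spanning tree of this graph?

Kruskal: consider edges lightest-first.
R2-R3 (4): add — endpoints in different components.
R5-R8 (6): add — endpoints in different components.
R6-R9 (8): add — endpoints in different components.
R2-R6 (12): add — endpoints in different components.
R6-R8 (12): add — endpoints in different components.
R2-R4 (15): add — endpoints in different components.
R4-R8 (15): skip — R8 and R4 already connected.
R6-R7 (20): add — endpoints in different components.
MST edges: R2-R3, R5-R8, R6-R9, R2-R6, R6-R8, R2-R4, R6-R7; total weight 4+6+8+12+12+15+20 = 77.

77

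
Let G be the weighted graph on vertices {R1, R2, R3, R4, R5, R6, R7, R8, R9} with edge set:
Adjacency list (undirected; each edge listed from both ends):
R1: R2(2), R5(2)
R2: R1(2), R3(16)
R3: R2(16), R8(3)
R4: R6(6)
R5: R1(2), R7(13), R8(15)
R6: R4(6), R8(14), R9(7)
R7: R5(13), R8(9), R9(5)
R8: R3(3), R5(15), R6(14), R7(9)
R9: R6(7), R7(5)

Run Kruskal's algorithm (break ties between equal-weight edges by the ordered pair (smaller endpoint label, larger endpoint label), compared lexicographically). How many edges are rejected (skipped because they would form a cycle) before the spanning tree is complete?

0

Kruskal's algorithm — process edges by increasing weight (ties by edge label):
R1–R2 (2): add — endpoints in different components.
R1–R5 (2): add — endpoints in different components.
R3–R8 (3): add — endpoints in different components.
R7–R9 (5): add — endpoints in different components.
R4–R6 (6): add — endpoints in different components.
R6–R9 (7): add — endpoints in different components.
R7–R8 (9): add — endpoints in different components.
R5–R7 (13): add — endpoints in different components.
Edges rejected before the tree was complete: 0.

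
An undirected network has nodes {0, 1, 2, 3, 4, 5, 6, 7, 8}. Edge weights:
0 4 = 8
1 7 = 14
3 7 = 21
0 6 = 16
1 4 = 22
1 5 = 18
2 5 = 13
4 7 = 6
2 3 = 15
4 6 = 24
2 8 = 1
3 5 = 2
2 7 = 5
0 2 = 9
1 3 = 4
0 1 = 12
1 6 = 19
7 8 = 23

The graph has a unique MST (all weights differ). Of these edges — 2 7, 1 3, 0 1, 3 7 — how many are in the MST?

3

Kruskal's algorithm — process edges by increasing weight (ties by edge label):
2 8 (1): add — endpoints in different components.
3 5 (2): add — endpoints in different components.
1 3 (4): add — endpoints in different components.
2 7 (5): add — endpoints in different components.
4 7 (6): add — endpoints in different components.
0 4 (8): add — endpoints in different components.
0 2 (9): skip — 0 and 2 already connected.
0 1 (12): add — endpoints in different components.
2 5 (13): skip — 2 and 5 already connected.
1 7 (14): skip — 1 and 7 already connected.
2 3 (15): skip — 2 and 3 already connected.
0 6 (16): add — endpoints in different components.
MST edge set: {2 8, 3 5, 1 3, 2 7, 4 7, 0 4, 0 1, 0 6}.
Of the listed edges, {2 7, 1 3, 0 1} are in the MST → 3.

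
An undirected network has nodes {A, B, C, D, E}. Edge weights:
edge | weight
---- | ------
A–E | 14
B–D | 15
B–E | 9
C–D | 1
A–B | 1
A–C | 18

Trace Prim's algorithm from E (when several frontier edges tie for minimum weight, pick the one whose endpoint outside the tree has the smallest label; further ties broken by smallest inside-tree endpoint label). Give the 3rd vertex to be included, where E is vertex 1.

Grow the tree from E using Prim:
Step 1: frontier [B–E 9, A–E 14] → take B–E (9); add B.
Step 2: frontier [A–B 1, B–D 15, A–E 14] → take A–B (1); add A.
Step 3: frontier [A–C 18, B–D 15] → take B–D (15); add D.
Step 4: frontier [A–C 18, C–D 1] → take C–D (1); add C.
Vertex order: E, B, A, D, C. The 3rd vertex is A.

A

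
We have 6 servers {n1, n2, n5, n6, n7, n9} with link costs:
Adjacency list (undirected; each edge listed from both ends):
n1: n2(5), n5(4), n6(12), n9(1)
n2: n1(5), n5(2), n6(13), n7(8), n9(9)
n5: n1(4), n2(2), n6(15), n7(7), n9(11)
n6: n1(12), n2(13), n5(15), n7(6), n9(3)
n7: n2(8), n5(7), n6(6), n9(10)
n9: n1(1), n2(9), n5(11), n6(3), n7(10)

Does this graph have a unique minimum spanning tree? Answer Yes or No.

Kruskal: consider edges lightest-first.
n1-n9 (1): add — endpoints in different components.
n2-n5 (2): add — endpoints in different components.
n6-n9 (3): add — endpoints in different components.
n1-n5 (4): add — endpoints in different components.
n1-n2 (5): skip — n1 and n2 already connected.
n6-n7 (6): add — endpoints in different components.
Every non-tree edge has weight strictly greater than the heaviest edge on the tree path between its endpoints, so the MST is unique.

Yes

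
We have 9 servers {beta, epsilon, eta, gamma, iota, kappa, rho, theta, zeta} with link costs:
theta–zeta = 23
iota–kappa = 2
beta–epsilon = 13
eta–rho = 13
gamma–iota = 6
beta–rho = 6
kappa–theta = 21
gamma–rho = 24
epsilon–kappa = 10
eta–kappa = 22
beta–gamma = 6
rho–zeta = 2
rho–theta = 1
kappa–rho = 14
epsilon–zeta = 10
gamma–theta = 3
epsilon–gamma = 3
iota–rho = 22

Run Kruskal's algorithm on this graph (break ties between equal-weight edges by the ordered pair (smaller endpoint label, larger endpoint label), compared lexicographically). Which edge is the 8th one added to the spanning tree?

eta-rho

Kruskal: consider edges lightest-first.
rho–theta (1): add — endpoints in different components.
iota–kappa (2): add — endpoints in different components.
rho–zeta (2): add — endpoints in different components.
epsilon–gamma (3): add — endpoints in different components.
gamma–theta (3): add — endpoints in different components.
beta–gamma (6): add — endpoints in different components.
beta–rho (6): skip — rho and beta already connected.
gamma–iota (6): add — endpoints in different components.
epsilon–kappa (10): skip — kappa and epsilon already connected.
epsilon–zeta (10): skip — zeta and epsilon already connected.
beta–epsilon (13): skip — epsilon and beta already connected.
eta–rho (13): add — endpoints in different components.
The 8th edge added is eta–rho.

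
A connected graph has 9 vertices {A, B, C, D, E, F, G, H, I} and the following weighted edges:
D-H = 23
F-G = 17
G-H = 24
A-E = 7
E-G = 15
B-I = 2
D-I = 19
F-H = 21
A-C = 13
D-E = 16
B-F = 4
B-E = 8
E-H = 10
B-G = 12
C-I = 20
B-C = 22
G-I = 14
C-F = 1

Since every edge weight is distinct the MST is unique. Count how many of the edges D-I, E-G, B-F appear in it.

Kruskal's algorithm — process edges by increasing weight (ties by edge label):
C-F (1): add — endpoints in different components.
B-I (2): add — endpoints in different components.
B-F (4): add — endpoints in different components.
A-E (7): add — endpoints in different components.
B-E (8): add — endpoints in different components.
E-H (10): add — endpoints in different components.
B-G (12): add — endpoints in different components.
A-C (13): skip — A and C already connected.
G-I (14): skip — G and I already connected.
E-G (15): skip — E and G already connected.
D-E (16): add — endpoints in different components.
MST edge set: {C-F, B-I, B-F, A-E, B-E, E-H, B-G, D-E}.
Of the listed edges, {B-F} are in the MST → 1.

1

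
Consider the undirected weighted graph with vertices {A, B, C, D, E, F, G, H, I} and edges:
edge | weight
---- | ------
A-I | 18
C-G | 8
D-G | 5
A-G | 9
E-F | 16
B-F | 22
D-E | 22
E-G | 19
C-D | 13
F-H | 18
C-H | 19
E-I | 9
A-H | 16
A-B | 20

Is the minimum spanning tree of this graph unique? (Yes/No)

Kruskal's algorithm — process edges by increasing weight (ties by edge label):
D-G (5): add — endpoints in different components.
C-G (8): add — endpoints in different components.
A-G (9): add — endpoints in different components.
E-I (9): add — endpoints in different components.
C-D (13): skip — C and D already connected.
A-H (16): add — endpoints in different components.
E-F (16): add — endpoints in different components.
A-I (18): add — endpoints in different components.
F-H (18): skip — F and H already connected.
C-H (19): skip — C and H already connected.
E-G (19): skip — E and G already connected.
A-B (20): add — endpoints in different components.
Non-tree edge F-H has weight 18, equal to the heaviest edge on its tree cycle — swapping gives another MST of the same weight. Not unique.

No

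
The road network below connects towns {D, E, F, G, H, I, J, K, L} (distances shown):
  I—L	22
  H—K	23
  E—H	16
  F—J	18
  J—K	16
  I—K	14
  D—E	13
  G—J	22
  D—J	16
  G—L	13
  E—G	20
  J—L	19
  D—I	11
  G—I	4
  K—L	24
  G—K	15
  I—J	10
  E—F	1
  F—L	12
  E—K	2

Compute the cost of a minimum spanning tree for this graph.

Kruskal: consider edges lightest-first.
E—F (1): add — endpoints in different components.
E—K (2): add — endpoints in different components.
G—I (4): add — endpoints in different components.
I—J (10): add — endpoints in different components.
D—I (11): add — endpoints in different components.
F—L (12): add — endpoints in different components.
D—E (13): add — endpoints in different components.
G—L (13): skip — G and L already connected.
I—K (14): skip — I and K already connected.
G—K (15): skip — G and K already connected.
D—J (16): skip — D and J already connected.
E—H (16): add — endpoints in different components.
MST edges: E—F, E—K, G—I, I—J, D—I, F—L, D—E, E—H; total weight 1+2+4+10+11+12+13+16 = 69.

69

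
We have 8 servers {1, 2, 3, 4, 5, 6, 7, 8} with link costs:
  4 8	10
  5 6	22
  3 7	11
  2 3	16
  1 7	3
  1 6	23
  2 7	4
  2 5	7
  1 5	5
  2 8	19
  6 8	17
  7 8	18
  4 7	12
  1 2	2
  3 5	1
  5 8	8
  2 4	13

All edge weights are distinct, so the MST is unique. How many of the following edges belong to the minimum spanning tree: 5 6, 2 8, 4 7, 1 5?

1

Kruskal: consider edges lightest-first.
3 5 (1): add — endpoints in different components.
1 2 (2): add — endpoints in different components.
1 7 (3): add — endpoints in different components.
2 7 (4): skip — 2 and 7 already connected.
1 5 (5): add — endpoints in different components.
2 5 (7): skip — 2 and 5 already connected.
5 8 (8): add — endpoints in different components.
4 8 (10): add — endpoints in different components.
3 7 (11): skip — 3 and 7 already connected.
4 7 (12): skip — 4 and 7 already connected.
2 4 (13): skip — 2 and 4 already connected.
2 3 (16): skip — 2 and 3 already connected.
6 8 (17): add — endpoints in different components.
MST edge set: {3 5, 1 2, 1 7, 1 5, 5 8, 4 8, 6 8}.
Of the listed edges, {1 5} are in the MST → 1.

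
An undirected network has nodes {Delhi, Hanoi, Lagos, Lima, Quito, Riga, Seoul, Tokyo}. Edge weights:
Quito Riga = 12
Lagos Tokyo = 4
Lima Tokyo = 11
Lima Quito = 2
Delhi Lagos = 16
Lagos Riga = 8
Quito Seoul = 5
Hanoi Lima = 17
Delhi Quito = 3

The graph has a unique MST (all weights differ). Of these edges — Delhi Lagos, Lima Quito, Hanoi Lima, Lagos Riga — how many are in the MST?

3

Kruskal: consider edges lightest-first.
Lima Quito (2): add — endpoints in different components.
Delhi Quito (3): add — endpoints in different components.
Lagos Tokyo (4): add — endpoints in different components.
Quito Seoul (5): add — endpoints in different components.
Lagos Riga (8): add — endpoints in different components.
Lima Tokyo (11): add — endpoints in different components.
Quito Riga (12): skip — Riga and Quito already connected.
Delhi Lagos (16): skip — Lagos and Delhi already connected.
Hanoi Lima (17): add — endpoints in different components.
MST edge set: {Lima Quito, Delhi Quito, Lagos Tokyo, Quito Seoul, Lagos Riga, Lima Tokyo, Hanoi Lima}.
Of the listed edges, {Lima Quito, Hanoi Lima, Lagos Riga} are in the MST → 3.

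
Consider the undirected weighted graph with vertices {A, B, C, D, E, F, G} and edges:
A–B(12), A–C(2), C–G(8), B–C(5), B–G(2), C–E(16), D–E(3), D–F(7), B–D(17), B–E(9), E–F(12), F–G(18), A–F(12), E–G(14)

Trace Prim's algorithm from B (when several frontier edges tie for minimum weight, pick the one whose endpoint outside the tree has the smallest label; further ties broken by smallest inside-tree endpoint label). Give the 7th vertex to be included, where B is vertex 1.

Prim's algorithm from B:
Step 1: cheapest edge leaving the tree is B–G (2); add G.
Step 2: cheapest edge leaving the tree is B–C (5); add C.
Step 3: cheapest edge leaving the tree is A–C (2); add A.
Step 4: cheapest edge leaving the tree is B–E (9); add E.
Step 5: cheapest edge leaving the tree is D–E (3); add D.
Step 6: cheapest edge leaving the tree is D–F (7); add F.
Vertex order: B, G, C, A, E, D, F. The 7th vertex is F.

F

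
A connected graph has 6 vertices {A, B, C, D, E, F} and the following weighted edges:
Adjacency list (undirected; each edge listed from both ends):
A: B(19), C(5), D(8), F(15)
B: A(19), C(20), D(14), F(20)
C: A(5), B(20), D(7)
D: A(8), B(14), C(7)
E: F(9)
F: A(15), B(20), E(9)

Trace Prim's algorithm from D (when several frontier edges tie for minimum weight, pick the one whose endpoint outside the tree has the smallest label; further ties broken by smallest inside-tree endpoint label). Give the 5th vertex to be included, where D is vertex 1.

Prim's algorithm from D:
Step 1: cheapest edge leaving the tree is C-D (7); add C.
Step 2: cheapest edge leaving the tree is A-C (5); add A.
Step 3: cheapest edge leaving the tree is B-D (14); add B.
Step 4: cheapest edge leaving the tree is A-F (15); add F.
Step 5: cheapest edge leaving the tree is E-F (9); add E.
Vertex order: D, C, A, B, F, E. The 5th vertex is F.

F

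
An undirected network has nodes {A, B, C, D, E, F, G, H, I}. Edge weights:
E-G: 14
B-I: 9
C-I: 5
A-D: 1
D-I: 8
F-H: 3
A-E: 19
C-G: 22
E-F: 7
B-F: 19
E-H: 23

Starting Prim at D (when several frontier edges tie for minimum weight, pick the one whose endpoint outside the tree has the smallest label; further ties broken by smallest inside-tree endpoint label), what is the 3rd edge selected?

C-I

Prim, starting at D.
Step 1: cheapest edge leaving the tree is A-D (1); add A.
Step 2: cheapest edge leaving the tree is D-I (8); add I.
Step 3: cheapest edge leaving the tree is C-I (5); add C.
Step 4: cheapest edge leaving the tree is B-I (9); add B.
Step 5: cheapest edge leaving the tree is A-E (19); add E.
Step 6: cheapest edge leaving the tree is E-F (7); add F.
Step 7: cheapest edge leaving the tree is F-H (3); add H.
Step 8: cheapest edge leaving the tree is E-G (14); add G.
The 3rd edge added is C-I.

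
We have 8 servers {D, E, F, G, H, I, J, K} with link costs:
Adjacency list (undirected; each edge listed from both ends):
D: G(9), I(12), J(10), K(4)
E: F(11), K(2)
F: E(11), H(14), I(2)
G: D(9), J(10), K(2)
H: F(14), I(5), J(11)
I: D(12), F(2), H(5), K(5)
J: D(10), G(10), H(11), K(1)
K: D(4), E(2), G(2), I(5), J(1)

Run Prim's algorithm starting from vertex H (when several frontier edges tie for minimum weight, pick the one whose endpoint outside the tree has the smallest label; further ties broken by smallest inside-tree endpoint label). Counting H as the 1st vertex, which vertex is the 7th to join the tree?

G

Prim's algorithm from H:
Step 1: frontier [H—I 5, H—J 11, F—H 14] → take H—I (5); add I.
Step 2: frontier [H—J 11, F—H 14, F—I 2, I—K 5, D—I 12] → take F—I (2); add F.
Step 3: frontier [E—F 11, H—J 11, I—K 5, D—I 12] → take I—K (5); add K.
Step 4: frontier [E—F 11, H—J 11, D—I 12, J—K 1, E—K 2, G—K 2, D—K 4] → take J—K (1); add J.
Step 5: frontier [E—F 11, D—I 12, D—J 10, G—J 10, E—K 2, G—K 2, D—K 4] → take E—K (2); add E.
Step 6: frontier [D—I 12, D—J 10, G—J 10, G—K 2, D—K 4] → take G—K (2); add G.
Step 7: frontier [D—G 9, D—I 12, D—J 10, D—K 4] → take D—K (4); add D.
Vertex order: H, I, F, K, J, E, G, D. The 7th vertex is G.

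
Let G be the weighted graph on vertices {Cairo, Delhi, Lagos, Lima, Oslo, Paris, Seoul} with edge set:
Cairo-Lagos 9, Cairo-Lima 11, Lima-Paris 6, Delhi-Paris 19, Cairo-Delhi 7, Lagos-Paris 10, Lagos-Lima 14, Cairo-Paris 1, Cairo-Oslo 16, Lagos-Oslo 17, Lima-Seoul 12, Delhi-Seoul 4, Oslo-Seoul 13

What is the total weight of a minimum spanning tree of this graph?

Grow the tree from Oslo using Prim:
Step 1: cheapest edge leaving the tree is Oslo-Seoul (13); add Seoul.
Step 2: cheapest edge leaving the tree is Delhi-Seoul (4); add Delhi.
Step 3: cheapest edge leaving the tree is Cairo-Delhi (7); add Cairo.
Step 4: cheapest edge leaving the tree is Cairo-Paris (1); add Paris.
Step 5: cheapest edge leaving the tree is Lima-Paris (6); add Lima.
Step 6: cheapest edge leaving the tree is Cairo-Lagos (9); add Lagos.
MST edges: Oslo-Seoul, Delhi-Seoul, Cairo-Delhi, Cairo-Paris, Lima-Paris, Cairo-Lagos; total weight 13+4+7+1+6+9 = 40.

40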